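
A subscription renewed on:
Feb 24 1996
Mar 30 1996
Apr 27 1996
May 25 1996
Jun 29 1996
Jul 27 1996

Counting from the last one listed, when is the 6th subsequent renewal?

Jan 25 1997

All Saturdays; the gaps (35, 28, 28, 35, 28) vary with month length.
This is the last Saturday of each month.
August 1996 ends with Saturday Aug 31 1996.
Last Saturday of September 1996: Sep 28 1996.
Last Saturday of October 1996: Oct 26 1996.
November 1996 ends with Saturday Nov 30 1996.
Last Saturday of December 1996: Dec 28 1996.
Last Saturday of January 1997: Jan 25 1997.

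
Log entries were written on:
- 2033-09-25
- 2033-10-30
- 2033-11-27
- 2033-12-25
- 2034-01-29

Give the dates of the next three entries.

All Sundays; the gaps (35, 28, 28, 35) vary with month length.
This is the last Sunday of each month.
February 2034 ends with Sunday 2034-02-26.
March 2034 ends with Sunday 2034-03-26.
Last Sunday of April 2034: 2034-04-30.

2034-02-26, 2034-03-26, 2034-04-30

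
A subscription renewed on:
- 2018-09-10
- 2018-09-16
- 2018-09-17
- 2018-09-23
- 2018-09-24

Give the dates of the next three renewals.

Every event lands on a Monday or Sunday (gaps cycle 6, 1, 6, 1).
So the schedule is: every Monday and Sunday.
The following Sunday is 2018-09-30.
Next Monday: 2018-10-01.
Next Sunday: 2018-10-07.

2018-09-30, 2018-10-01, 2018-10-07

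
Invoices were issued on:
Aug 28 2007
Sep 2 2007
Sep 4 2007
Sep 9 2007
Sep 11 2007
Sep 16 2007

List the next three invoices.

Every event lands on a Tuesday or Sunday (gaps cycle 5, 2, 5, 2, 5).
So the schedule is: every Tuesday and Sunday.
The following Tuesday is Sep 18 2007.
Next Sunday: Sep 23 2007.
Next Tuesday: Sep 25 2007.

Sep 18 2007, Sep 23 2007, Sep 25 2007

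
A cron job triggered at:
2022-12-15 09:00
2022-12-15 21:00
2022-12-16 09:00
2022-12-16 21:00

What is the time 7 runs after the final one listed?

2022-12-20 09:00

Gaps: 12, 12, 12 hours — each event is 12 hours after the previous one.
2022-12-16 21:00 + 12 h = 2022-12-17 09:00.
2022-12-17 09:00 + 12 h = 2022-12-17 21:00.
2022-12-17 21:00 + 12 h = 2022-12-18 09:00.
2022-12-18 09:00 + 12 h = 2022-12-18 21:00.
2022-12-18 21:00 + 12 h = 2022-12-19 09:00.
2022-12-19 09:00 + 12 h = 2022-12-19 21:00.
2022-12-19 21:00 + 12 h = 2022-12-20 09:00.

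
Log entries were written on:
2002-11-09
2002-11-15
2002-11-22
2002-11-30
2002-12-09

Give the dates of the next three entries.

2002-12-19, 2002-12-30, 2003-01-11

Intervals are 6, 7, 8, 9 days — an arithmetic progression with common difference 1.
Next gap: 10 days. 2002-12-09 + 10 days = 2002-12-19.
Next gap: 11 days. 2002-12-19 + 11 days = 2002-12-30.
Next gap: 12 days. 2002-12-30 + 12 days = 2003-01-11.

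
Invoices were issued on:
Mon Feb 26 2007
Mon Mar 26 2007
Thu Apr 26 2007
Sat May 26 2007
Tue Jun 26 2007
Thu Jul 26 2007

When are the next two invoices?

Each date is the 26th; the gaps (28, 31, 30, 31, 30) track the month lengths.
The rule is the 26th of each month.
August 2007: Sun Aug 26 2007.
Next: September 2007 → Wed Sep 26 2007.

Sun Aug 26 2007, Wed Sep 26 2007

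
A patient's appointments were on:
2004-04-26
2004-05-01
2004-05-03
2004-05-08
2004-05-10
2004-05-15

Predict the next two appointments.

The gap pattern 5, 2, 5, 2, 5 repeats every 2 events.
These are the Mondays and Saturdays of each week.
The following Monday is 2004-05-17.
Next Saturday: 2004-05-22.

2004-05-17, 2004-05-22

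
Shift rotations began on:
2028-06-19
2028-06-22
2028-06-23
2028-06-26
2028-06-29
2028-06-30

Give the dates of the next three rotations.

Gaps: 3, 1, 3, 3, 1 days — not constant, but cyclic with period 3.
The events fall on every Monday, Thursday and Friday.
The following Monday is 2028-07-03.
Next Thursday: 2028-07-06.
Next Friday: 2028-07-07.

2028-07-03, 2028-07-06, 2028-07-07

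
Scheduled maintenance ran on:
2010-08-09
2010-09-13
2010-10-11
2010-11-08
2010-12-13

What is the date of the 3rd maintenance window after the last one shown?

All dates are Mondays, 35, 28, 28, 35 days apart.
Specifically, the 2nd Monday of each month.
2nd Monday of January 2011: 2011-01-10.
2nd Monday of February 2011: 2011-02-14.
March 2011 — 2nd Monday is 2011-03-14.

2011-03-14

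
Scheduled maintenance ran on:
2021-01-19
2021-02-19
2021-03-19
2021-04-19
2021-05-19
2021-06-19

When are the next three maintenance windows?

Gaps: 31, 28, 31, 30, 31 days — not constant. Every event is on the 19th of the month.
Pattern: the 19th of each month.
Next: July 2021 → 2021-07-19.
August 2021: 2021-08-19.
Next: September 2021 → 2021-09-19.

2021-07-19, 2021-08-19, 2021-09-19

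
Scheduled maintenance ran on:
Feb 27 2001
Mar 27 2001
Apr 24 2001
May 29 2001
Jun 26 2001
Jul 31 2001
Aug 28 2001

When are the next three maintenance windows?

Sep 25 2001, Oct 30 2001, Nov 27 2001

All Tuesdays; the gaps (28, 28, 35, 28, 35, 28) vary with month length.
This is the last Tuesday of each month.
Last Tuesday of September 2001: Sep 25 2001.
October 2001 ends with Tuesday Oct 30 2001.
November 2001 ends with Tuesday Nov 27 2001.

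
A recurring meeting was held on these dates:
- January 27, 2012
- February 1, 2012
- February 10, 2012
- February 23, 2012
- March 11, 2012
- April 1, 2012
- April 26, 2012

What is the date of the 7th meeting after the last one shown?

Intervals are 5, 9, 13, 17, 21, 25 days — an arithmetic progression with common difference 4.
Next gap: 29 days. April 26, 2012 + 29 days = May 25, 2012.
Next gap: 33 days. May 25, 2012 + 33 days = June 27, 2012.
Next gap: 37 days. June 27, 2012 + 37 days = August 3, 2012.
Next gap: 41 days. August 3, 2012 + 41 days = September 13, 2012.
Next gap: 45 days. September 13, 2012 + 45 days = October 28, 2012.
Next gap: 49 days. October 28, 2012 + 49 days = December 16, 2012.
Next gap: 53 days. December 16, 2012 + 53 days = February 7, 2013.

February 7, 2013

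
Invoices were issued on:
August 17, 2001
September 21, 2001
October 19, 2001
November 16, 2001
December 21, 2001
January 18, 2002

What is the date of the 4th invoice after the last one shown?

May 17, 2002

Gaps: 35, 28, 28, 35, 28 days — a mix of 28 and 35. Every date is a Friday.
Each is the 3rd Friday of its month.
February 2002 — 3rd Friday is February 15, 2002.
March 2002 — 3rd Friday is March 15, 2002.
April 2002 — 3rd Friday is April 19, 2002.
3rd Friday of May 2002: May 17, 2002.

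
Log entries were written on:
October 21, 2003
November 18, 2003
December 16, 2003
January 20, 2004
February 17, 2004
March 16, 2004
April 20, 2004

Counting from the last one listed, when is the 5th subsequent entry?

All dates are Tuesdays, 28, 28, 35, 28, 28, 35 days apart.
Specifically, the 3rd Tuesday of each month.
May 2004 — 3rd Tuesday is May 18, 2004.
3rd Tuesday of June 2004: June 15, 2004.
July 2004 — 3rd Tuesday is July 20, 2004.
August 2004 — 3rd Tuesday is August 17, 2004.
3rd Tuesday of September 2004: September 21, 2004.

September 21, 2004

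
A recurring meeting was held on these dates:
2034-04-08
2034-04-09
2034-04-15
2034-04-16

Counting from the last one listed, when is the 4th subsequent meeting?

Gaps: 1, 6, 1 days — not constant, but cyclic with period 2.
The events fall on every Saturday and Sunday.
The following Saturday is 2034-04-22.
Next Sunday: 2034-04-23.
Next Saturday: 2034-04-29.
The following Sunday is 2034-04-30.

2034-04-30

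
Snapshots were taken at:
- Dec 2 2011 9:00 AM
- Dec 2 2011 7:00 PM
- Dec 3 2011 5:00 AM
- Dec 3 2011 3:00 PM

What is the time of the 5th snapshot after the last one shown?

Dec 5 2011 5:00 PM

Gaps: 10, 10, 10 hours — each event is 10 hours after the previous one.
Dec 3 2011 3:00 PM + 10 h = Dec 4 2011 1:00 AM.
Dec 4 2011 1:00 AM + 10 h = Dec 4 2011 11:00 AM.
Dec 4 2011 11:00 AM + 10 h = Dec 4 2011 9:00 PM.
Dec 4 2011 9:00 PM + 10 h = Dec 5 2011 7:00 AM.
Dec 5 2011 7:00 AM + 10 h = Dec 5 2011 5:00 PM.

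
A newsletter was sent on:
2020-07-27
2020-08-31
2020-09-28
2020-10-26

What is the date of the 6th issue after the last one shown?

2021-04-26

These are Mondays with 35, 28, 28-day gaps.
Each is the final Monday of its month — 2020-08-31 is past the 28th, so '4th Monday' doesn't fit.
November 2020 ends with Monday 2020-11-30.
December 2020 ends with Monday 2020-12-28.
January 2021 ends with Monday 2021-01-25.
Last Monday of February 2021: 2021-02-22.
March 2021 ends with Monday 2021-03-29.
Last Monday of April 2021: 2021-04-26.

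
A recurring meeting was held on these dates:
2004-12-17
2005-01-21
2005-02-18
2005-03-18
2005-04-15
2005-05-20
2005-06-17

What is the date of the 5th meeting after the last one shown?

Gaps: 35, 28, 28, 28, 35, 28 days — a mix of 28 and 35. Every date is a Friday.
Each is the 3rd Friday of its month.
3rd Friday of July 2005: 2005-07-15.
3rd Friday of August 2005: 2005-08-19.
September 2005 — 3rd Friday is 2005-09-16.
3rd Friday of October 2005: 2005-10-21.
November 2005 — 3rd Friday is 2005-11-18.

2005-11-18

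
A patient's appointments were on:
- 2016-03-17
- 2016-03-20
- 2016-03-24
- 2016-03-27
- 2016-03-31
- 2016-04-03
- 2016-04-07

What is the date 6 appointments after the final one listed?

2016-04-28

Every event lands on a Thursday or Sunday (gaps cycle 3, 4, 3, 4, 3, 4).
So the schedule is: every Thursday and Sunday.
Next Sunday: 2016-04-10.
The following Thursday is 2016-04-14.
Next Sunday: 2016-04-17.
The following Thursday is 2016-04-21.
Next Sunday: 2016-04-24.
Next Thursday: 2016-04-28.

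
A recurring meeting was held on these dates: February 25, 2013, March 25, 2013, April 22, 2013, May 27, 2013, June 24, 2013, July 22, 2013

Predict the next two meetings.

August 26, 2013; September 23, 2013

These are Mondays at 28- or 35-day spacing (28, 28, 35, 28, 28).
The pattern: 4th Monday of the month.
4th Monday of August 2013: August 26, 2013.
4th Monday of September 2013: September 23, 2013.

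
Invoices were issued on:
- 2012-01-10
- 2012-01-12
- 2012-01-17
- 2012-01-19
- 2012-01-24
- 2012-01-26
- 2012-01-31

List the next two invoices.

2012-02-02, 2012-02-07

The gap pattern 2, 5, 2, 5, 2, 5 repeats every 2 events.
These are the Tuesdays and Thursdays of each week.
The following Thursday is 2012-02-02.
Next Tuesday: 2012-02-07.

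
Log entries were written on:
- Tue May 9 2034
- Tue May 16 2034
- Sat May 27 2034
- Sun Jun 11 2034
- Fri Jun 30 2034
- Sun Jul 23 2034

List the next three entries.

Sat Aug 19 2034, Tue Sep 19 2034, Tue Oct 24 2034

The spacing grows by 4 each time: 7, 11, 15, 19, 23 days.
Next gap: 27 days. Sun Jul 23 2034 + 27 days = Sat Aug 19 2034.
Next gap: 31 days. Sat Aug 19 2034 + 31 days = Tue Sep 19 2034.
Next gap: 35 days. Tue Sep 19 2034 + 35 days = Tue Oct 24 2034.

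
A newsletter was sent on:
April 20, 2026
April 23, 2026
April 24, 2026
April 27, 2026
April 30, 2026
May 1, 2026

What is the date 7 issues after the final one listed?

May 18, 2026

The gap pattern 3, 1, 3, 3, 1 repeats every 3 events.
These are the Mondays, Thursdays and Fridays of each week.
Next Monday: May 4, 2026.
The following Thursday is May 7, 2026.
The following Friday is May 8, 2026.
Next Monday: May 11, 2026.
Next Thursday: May 14, 2026.
Next Friday: May 15, 2026.
The following Monday is May 18, 2026.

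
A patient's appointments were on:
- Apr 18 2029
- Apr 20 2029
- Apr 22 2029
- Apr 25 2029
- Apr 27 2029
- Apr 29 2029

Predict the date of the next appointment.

May 2 2029

Every event lands on a Wednesday or Friday or Sunday (gaps cycle 2, 2, 3, 2, 2).
So the schedule is: every Wednesday, Friday and Sunday.
The following Wednesday is May 2 2029.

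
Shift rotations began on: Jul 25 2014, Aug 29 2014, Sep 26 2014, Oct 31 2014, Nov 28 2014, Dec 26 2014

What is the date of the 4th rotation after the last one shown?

Every date is a Friday; gaps 35, 28, 35, 28, 28 days.
Each is the last Friday of its month (at least one falls on the 29th or later, ruling out '4th Friday').
Last Friday of January 2015: Jan 30 2015.
February 2015 ends with Friday Feb 27 2015.
Last Friday of March 2015: Mar 27 2015.
April 2015 ends with Friday Apr 24 2015.

Apr 24 2015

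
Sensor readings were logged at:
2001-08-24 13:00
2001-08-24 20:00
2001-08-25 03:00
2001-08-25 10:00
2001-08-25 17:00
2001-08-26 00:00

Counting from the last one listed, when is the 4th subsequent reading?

Spacing: 7, 7, 7, 7, 7 h — constant 7 h.
2001-08-26 00:00 + 7 h = 2001-08-26 07:00.
2001-08-26 07:00 + 7 h = 2001-08-26 14:00.
2001-08-26 14:00 + 7 h = 2001-08-26 21:00.
2001-08-26 21:00 + 7 h = 2001-08-27 04:00.

2001-08-27 04:00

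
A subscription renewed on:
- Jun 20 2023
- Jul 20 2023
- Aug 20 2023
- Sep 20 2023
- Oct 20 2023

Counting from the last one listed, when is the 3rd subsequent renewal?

Each date is the 20th; the gaps (30, 31, 31, 30) track the month lengths.
The rule is the 20th of each month.
Next: November 2023 → Nov 20 2023.
December 2023: Dec 20 2023.
January 2024: Jan 20 2024.

Jan 20 2024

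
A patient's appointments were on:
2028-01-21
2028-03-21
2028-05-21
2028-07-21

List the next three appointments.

2028-09-21, 2028-11-21, 2029-01-21

Gaps: 60, 61, 61 days — not constant. Every event is on the 21st of the month.
Pattern: the 21st of every 2 months.
Next: September 2028 → 2028-09-21.
Next: November 2028 → 2028-11-21.
Next: January 2029 → 2029-01-21.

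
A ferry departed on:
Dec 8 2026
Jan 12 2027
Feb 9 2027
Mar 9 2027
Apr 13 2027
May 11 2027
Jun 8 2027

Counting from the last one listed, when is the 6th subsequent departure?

All dates are Tuesdays, 35, 28, 28, 35, 28, 28 days apart.
Specifically, the 2nd Tuesday of each month.
2nd Tuesday of July 2027: Jul 13 2027.
2nd Tuesday of August 2027: Aug 10 2027.
2nd Tuesday of September 2027: Sep 14 2027.
2nd Tuesday of October 2027: Oct 12 2027.
November 2027 — 2nd Tuesday is Nov 9 2027.
December 2027 — 2nd Tuesday is Dec 14 2027.

Dec 14 2027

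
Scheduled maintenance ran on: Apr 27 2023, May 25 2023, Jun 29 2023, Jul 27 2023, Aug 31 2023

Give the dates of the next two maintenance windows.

Sep 28 2023, Oct 26 2023

Every date is a Thursday; gaps 28, 35, 28, 35 days.
Each is the last Thursday of its month (at least one falls on the 29th or later, ruling out '4th Thursday').
Last Thursday of September 2023: Sep 28 2023.
Last Thursday of October 2023: Oct 26 2023.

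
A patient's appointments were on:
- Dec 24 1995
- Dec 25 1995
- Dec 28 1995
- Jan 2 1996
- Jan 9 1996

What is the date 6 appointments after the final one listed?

The spacing grows by 2 each time: 1, 3, 5, 7 days.
Next gap: 9 days. Jan 9 1996 + 9 days = Jan 18 1996.
Next gap: 11 days. Jan 18 1996 + 11 days = Jan 29 1996.
Next gap: 13 days. Jan 29 1996 + 13 days = Feb 11 1996.
Next gap: 15 days. Feb 11 1996 + 15 days = Feb 26 1996.
Next gap: 17 days. Feb 26 1996 + 17 days = Mar 14 1996.
Next gap: 19 days. Mar 14 1996 + 19 days = Apr 2 1996.

Apr 2 1996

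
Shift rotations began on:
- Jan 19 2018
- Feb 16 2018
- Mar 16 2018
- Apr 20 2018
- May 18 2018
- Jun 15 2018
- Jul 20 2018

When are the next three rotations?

Aug 17 2018, Sep 21 2018, Oct 19 2018

Gaps: 28, 28, 35, 28, 28, 35 days — a mix of 28 and 35. Every date is a Friday.
Each is the 3rd Friday of its month.
August 2018 — 3rd Friday is Aug 17 2018.
September 2018 — 3rd Friday is Sep 21 2018.
3rd Friday of October 2018: Oct 19 2018.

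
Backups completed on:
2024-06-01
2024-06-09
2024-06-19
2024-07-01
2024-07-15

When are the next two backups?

2024-07-31, 2024-08-18

Gaps: 8, 10, 12, 14 days — each gap is 2 larger than the previous one.
Next gap: 16 days. 2024-07-15 + 16 days = 2024-07-31.
Next gap: 18 days. 2024-07-31 + 18 days = 2024-08-18.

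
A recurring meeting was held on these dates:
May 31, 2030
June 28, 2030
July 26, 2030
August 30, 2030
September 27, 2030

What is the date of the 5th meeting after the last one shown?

These are Fridays with 28, 28, 35, 28-day gaps.
Each is the final Friday of its month — May 31, 2030 is past the 28th, so '4th Friday' doesn't fit.
Last Friday of October 2030: October 25, 2030.
Last Friday of November 2030: November 29, 2030.
December 2030 ends with Friday December 27, 2030.
Last Friday of January 2031: January 31, 2031.
February 2031 ends with Friday February 28, 2031.

February 28, 2031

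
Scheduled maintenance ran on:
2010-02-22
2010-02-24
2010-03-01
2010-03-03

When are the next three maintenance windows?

The gap pattern 2, 5, 2 repeats every 2 events.
These are the Mondays and Wednesdays of each week.
Next Monday: 2010-03-08.
The following Wednesday is 2010-03-10.
The following Monday is 2010-03-15.

2010-03-08, 2010-03-10, 2010-03-15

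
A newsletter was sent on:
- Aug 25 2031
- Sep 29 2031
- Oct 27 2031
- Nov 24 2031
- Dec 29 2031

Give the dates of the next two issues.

Every date is a Monday; gaps 35, 28, 28, 35 days.
Each is the last Monday of its month (at least one falls on the 29th or later, ruling out '4th Monday').
Last Monday of January 2032: Jan 26 2032.
Last Monday of February 2032: Feb 23 2032.

Jan 26 2032, Feb 23 2032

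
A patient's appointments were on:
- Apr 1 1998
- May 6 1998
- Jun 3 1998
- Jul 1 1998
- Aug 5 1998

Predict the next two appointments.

All dates are Wednesdays, 35, 28, 28, 35 days apart.
Specifically, the 1st Wednesday of each month.
September 1998 — 1st Wednesday is Sep 2 1998.
October 1998 — 1st Wednesday is Oct 7 1998.

Sep 2 1998, Oct 7 1998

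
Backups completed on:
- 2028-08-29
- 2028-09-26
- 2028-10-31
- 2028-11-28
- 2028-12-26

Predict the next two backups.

All Tuesdays; the gaps (28, 35, 28, 28) vary with month length.
This is the last Tuesday of each month.
January 2029 ends with Tuesday 2029-01-30.
February 2029 ends with Tuesday 2029-02-27.

2029-01-30, 2029-02-27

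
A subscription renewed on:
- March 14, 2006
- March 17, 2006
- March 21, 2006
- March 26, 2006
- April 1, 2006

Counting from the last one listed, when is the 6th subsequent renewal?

Gaps: 3, 4, 5, 6 days — each gap is 1 larger than the previous one.
Next gap: 7 days. April 1, 2006 + 7 days = April 8, 2006.
Next gap: 8 days. April 8, 2006 + 8 days = April 16, 2006.
Next gap: 9 days. April 16, 2006 + 9 days = April 25, 2006.
Next gap: 10 days. April 25, 2006 + 10 days = May 5, 2006.
Next gap: 11 days. May 5, 2006 + 11 days = May 16, 2006.
Next gap: 12 days. May 16, 2006 + 12 days = May 28, 2006.

May 28, 2006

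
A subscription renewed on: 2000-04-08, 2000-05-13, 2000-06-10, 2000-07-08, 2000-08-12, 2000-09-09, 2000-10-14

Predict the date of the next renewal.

All dates are Saturdays, 35, 28, 28, 35, 28, 35 days apart.
Specifically, the 2nd Saturday of each month.
2nd Saturday of November 2000: 2000-11-11.

2000-11-11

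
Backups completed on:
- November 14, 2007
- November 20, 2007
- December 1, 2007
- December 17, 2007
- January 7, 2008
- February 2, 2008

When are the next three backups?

March 4, 2008; April 9, 2008; May 20, 2008

Intervals are 6, 11, 16, 21, 26 days — an arithmetic progression with common difference 5.
Next gap: 31 days. February 2, 2008 + 31 days = March 4, 2008.
Next gap: 36 days. March 4, 2008 + 36 days = April 9, 2008.
Next gap: 41 days. April 9, 2008 + 41 days = May 20, 2008.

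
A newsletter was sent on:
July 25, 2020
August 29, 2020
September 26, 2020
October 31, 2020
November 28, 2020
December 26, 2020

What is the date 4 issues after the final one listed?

April 24, 2021

All Saturdays; the gaps (35, 28, 35, 28, 28) vary with month length.
This is the last Saturday of each month.
January 2021 ends with Saturday January 30, 2021.
Last Saturday of February 2021: February 27, 2021.
Last Saturday of March 2021: March 27, 2021.
Last Saturday of April 2021: April 24, 2021.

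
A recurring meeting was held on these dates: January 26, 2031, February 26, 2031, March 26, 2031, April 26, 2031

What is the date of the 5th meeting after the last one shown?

The day-of-month is always 26 (31, 28, 31 days between events).
So this recurs on the 26th of each month.
Next: May 2031 → May 26, 2031.
June 2031: June 26, 2031.
Next: July 2031 → July 26, 2031.
August 2031: August 26, 2031.
Next: September 2031 → September 26, 2031.

September 26, 2031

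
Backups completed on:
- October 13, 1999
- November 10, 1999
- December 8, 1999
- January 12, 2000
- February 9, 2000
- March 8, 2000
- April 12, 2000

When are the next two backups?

May 10, 2000; June 14, 2000

All dates are Wednesdays, 28, 28, 35, 28, 28, 35 days apart.
Specifically, the 2nd Wednesday of each month.
May 2000 — 2nd Wednesday is May 10, 2000.
June 2000 — 2nd Wednesday is June 14, 2000.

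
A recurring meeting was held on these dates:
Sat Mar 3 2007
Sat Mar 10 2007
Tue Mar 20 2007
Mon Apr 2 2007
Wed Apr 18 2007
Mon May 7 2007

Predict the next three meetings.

Gaps: 7, 10, 13, 16, 19 days — each gap is 3 larger than the previous one.
Next gap: 22 days. Mon May 7 2007 + 22 days = Tue May 29 2007.
Next gap: 25 days. Tue May 29 2007 + 25 days = Sat Jun 23 2007.
Next gap: 28 days. Sat Jun 23 2007 + 28 days = Sat Jul 21 2007.

Tue May 29 2007, Sat Jun 23 2007, Sat Jul 21 2007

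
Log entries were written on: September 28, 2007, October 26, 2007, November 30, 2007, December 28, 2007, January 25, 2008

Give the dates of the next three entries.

These are Fridays with 28, 35, 28, 28-day gaps.
Each is the final Friday of its month — November 30, 2007 is past the 28th, so '4th Friday' doesn't fit.
Last Friday of February 2008: February 29, 2008.
March 2008 ends with Friday March 28, 2008.
April 2008 ends with Friday April 25, 2008.

February 29, 2008; March 28, 2008; April 25, 2008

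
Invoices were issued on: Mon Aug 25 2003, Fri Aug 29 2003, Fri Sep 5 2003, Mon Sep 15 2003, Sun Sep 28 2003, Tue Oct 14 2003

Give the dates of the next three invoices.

Intervals are 4, 7, 10, 13, 16 days — an arithmetic progression with common difference 3.
Next gap: 19 days. Tue Oct 14 2003 + 19 days = Sun Nov 2 2003.
Next gap: 22 days. Sun Nov 2 2003 + 22 days = Mon Nov 24 2003.
Next gap: 25 days. Mon Nov 24 2003 + 25 days = Fri Dec 19 2003.

Sun Nov 2 2003, Mon Nov 24 2003, Fri Dec 19 2003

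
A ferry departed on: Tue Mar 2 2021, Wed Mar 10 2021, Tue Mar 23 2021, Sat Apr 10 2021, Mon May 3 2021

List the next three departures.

Intervals are 8, 13, 18, 23 days — an arithmetic progression with common difference 5.
Next gap: 28 days. Mon May 3 2021 + 28 days = Mon May 31 2021.
Next gap: 33 days. Mon May 31 2021 + 33 days = Sat Jul 3 2021.
Next gap: 38 days. Sat Jul 3 2021 + 38 days = Tue Aug 10 2021.

Mon May 31 2021, Sat Jul 3 2021, Tue Aug 10 2021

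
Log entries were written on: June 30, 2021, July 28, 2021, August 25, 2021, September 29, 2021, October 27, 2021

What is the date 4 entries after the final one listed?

These are Wednesdays with 28, 28, 35, 28-day gaps.
Each is the final Wednesday of its month — June 30, 2021 is past the 28th, so '4th Wednesday' doesn't fit.
November 2021 ends with Wednesday November 24, 2021.
December 2021 ends with Wednesday December 29, 2021.
Last Wednesday of January 2022: January 26, 2022.
February 2022 ends with Wednesday February 23, 2022.

February 23, 2022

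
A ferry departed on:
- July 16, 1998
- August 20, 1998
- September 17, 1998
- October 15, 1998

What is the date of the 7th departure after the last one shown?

May 20, 1999

All dates are Thursdays, 35, 28, 28 days apart.
Specifically, the 3rd Thursday of each month.
3rd Thursday of November 1998: November 19, 1998.
December 1998 — 3rd Thursday is December 17, 1998.
January 1999 — 3rd Thursday is January 21, 1999.
February 1999 — 3rd Thursday is February 18, 1999.
March 1999 — 3rd Thursday is March 18, 1999.
April 1999 — 3rd Thursday is April 15, 1999.
3rd Thursday of May 1999: May 20, 1999.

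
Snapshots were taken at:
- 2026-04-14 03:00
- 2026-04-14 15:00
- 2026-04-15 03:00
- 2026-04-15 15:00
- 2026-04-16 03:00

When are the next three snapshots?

2026-04-16 15:00, 2026-04-17 03:00, 2026-04-17 15:00

Spacing: 12, 12, 12, 12 h — constant 12 h.
2026-04-16 03:00 + 12 h = 2026-04-16 15:00.
2026-04-16 15:00 + 12 h = 2026-04-17 03:00.
2026-04-17 03:00 + 12 h = 2026-04-17 15:00.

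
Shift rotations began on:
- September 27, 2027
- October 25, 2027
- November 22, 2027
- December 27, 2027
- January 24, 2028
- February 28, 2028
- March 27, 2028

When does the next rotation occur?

All dates are Mondays, 28, 28, 35, 28, 35, 28 days apart.
Specifically, the 4th Monday of each month.
4th Monday of April 2028: April 24, 2028.

April 24, 2028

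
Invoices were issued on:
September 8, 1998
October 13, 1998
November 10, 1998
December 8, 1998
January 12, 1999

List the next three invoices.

February 9, 1999; March 9, 1999; April 13, 1999

All dates are Tuesdays, 35, 28, 28, 35 days apart.
Specifically, the 2nd Tuesday of each month.
2nd Tuesday of February 1999: February 9, 1999.
March 1999 — 2nd Tuesday is March 9, 1999.
April 1999 — 2nd Tuesday is April 13, 1999.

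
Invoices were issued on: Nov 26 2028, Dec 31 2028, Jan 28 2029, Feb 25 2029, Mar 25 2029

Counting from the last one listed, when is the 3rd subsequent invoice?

Jun 24 2029

All Sundays; the gaps (35, 28, 28, 28) vary with month length.
This is the last Sunday of each month.
Last Sunday of April 2029: Apr 29 2029.
Last Sunday of May 2029: May 27 2029.
Last Sunday of June 2029: Jun 24 2029.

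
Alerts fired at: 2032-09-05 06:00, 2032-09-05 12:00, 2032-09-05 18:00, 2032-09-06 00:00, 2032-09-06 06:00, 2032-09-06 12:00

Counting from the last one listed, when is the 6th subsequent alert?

2032-09-08 00:00

The interval is a steady 6 hours (6, 6, 6, 6, 6).
2032-09-06 12:00 + 6 h = 2032-09-06 18:00.
2032-09-06 18:00 + 6 h = 2032-09-07 00:00.
2032-09-07 00:00 + 6 h = 2032-09-07 06:00.
2032-09-07 06:00 + 6 h = 2032-09-07 12:00.
2032-09-07 12:00 + 6 h = 2032-09-07 18:00.
2032-09-07 18:00 + 6 h = 2032-09-08 00:00.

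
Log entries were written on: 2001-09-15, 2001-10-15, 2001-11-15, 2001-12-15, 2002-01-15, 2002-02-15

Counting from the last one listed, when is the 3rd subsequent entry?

2002-05-15

Gaps: 30, 31, 30, 31, 31 days — not constant. Every event is on the 15th of the month.
Pattern: the 15th of each month.
Next: March 2002 → 2002-03-15.
April 2002: 2002-04-15.
Next: May 2002 → 2002-05-15.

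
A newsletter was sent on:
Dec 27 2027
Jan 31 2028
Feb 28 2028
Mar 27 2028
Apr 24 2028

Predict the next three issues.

Every date is a Monday; gaps 35, 28, 28, 28 days.
Each is the last Monday of its month (at least one falls on the 29th or later, ruling out '4th Monday').
May 2028 ends with Monday May 29 2028.
June 2028 ends with Monday Jun 26 2028.
Last Monday of July 2028: Jul 31 2028.

May 29 2028, Jun 26 2028, Jul 31 2028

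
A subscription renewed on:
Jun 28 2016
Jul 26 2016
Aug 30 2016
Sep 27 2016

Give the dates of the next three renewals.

Oct 25 2016, Nov 29 2016, Dec 27 2016

All Tuesdays; the gaps (28, 35, 28) vary with month length.
This is the last Tuesday of each month.
October 2016 ends with Tuesday Oct 25 2016.
November 2016 ends with Tuesday Nov 29 2016.
Last Tuesday of December 2016: Dec 27 2016.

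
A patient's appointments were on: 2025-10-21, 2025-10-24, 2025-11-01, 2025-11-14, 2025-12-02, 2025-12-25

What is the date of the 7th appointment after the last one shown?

2026-10-22

Intervals are 3, 8, 13, 18, 23 days — an arithmetic progression with common difference 5.
Next gap: 28 days. 2025-12-25 + 28 days = 2026-01-22.
Next gap: 33 days. 2026-01-22 + 33 days = 2026-02-24.
Next gap: 38 days. 2026-02-24 + 38 days = 2026-04-03.
Next gap: 43 days. 2026-04-03 + 43 days = 2026-05-16.
Next gap: 48 days. 2026-05-16 + 48 days = 2026-07-03.
Next gap: 53 days. 2026-07-03 + 53 days = 2026-08-25.
Next gap: 58 days. 2026-08-25 + 58 days = 2026-10-22.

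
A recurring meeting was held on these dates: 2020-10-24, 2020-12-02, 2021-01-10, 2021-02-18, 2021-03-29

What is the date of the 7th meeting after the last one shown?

2021-12-27

Every event comes 39 days after the last (39, 39, 39, 39).
2021-03-29 + 39 days = 2021-05-07.
2021-05-07 + 39 days = 2021-06-15.
2021-06-15 + 39 days = 2021-07-24.
2021-07-24 + 39 days = 2021-09-01.
2021-09-01 + 39 days = 2021-10-10.
2021-10-10 + 39 days = 2021-11-18.
2021-11-18 + 39 days = 2021-12-27.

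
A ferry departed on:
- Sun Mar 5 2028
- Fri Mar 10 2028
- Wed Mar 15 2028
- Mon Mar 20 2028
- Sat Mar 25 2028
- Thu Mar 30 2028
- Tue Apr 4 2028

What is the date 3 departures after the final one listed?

The spacing is 5, 5, 5, 5, 5, 5 days — always 5 days.
Tue Apr 4 2028 + 5 days = Sun Apr 9 2028.
Sun Apr 9 2028 + 5 days = Fri Apr 14 2028.
Fri Apr 14 2028 + 5 days = Wed Apr 19 2028.

Wed Apr 19 2028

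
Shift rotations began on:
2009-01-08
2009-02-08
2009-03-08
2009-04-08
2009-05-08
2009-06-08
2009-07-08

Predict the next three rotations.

The day-of-month is always 8 (31, 28, 31, 30, 31, 30 days between events).
So this recurs on the 8th of each month.
August 2009: 2009-08-08.
Next: September 2009 → 2009-09-08.
Next: October 2009 → 2009-10-08.

2009-08-08, 2009-09-08, 2009-10-08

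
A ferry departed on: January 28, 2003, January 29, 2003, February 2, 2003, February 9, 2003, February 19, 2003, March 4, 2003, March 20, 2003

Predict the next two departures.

Gaps: 1, 4, 7, 10, 13, 16 days — each gap is 3 larger than the previous one.
Next gap: 19 days. March 20, 2003 + 19 days = April 8, 2003.
Next gap: 22 days. April 8, 2003 + 22 days = April 30, 2003.

April 8, 2003; April 30, 2003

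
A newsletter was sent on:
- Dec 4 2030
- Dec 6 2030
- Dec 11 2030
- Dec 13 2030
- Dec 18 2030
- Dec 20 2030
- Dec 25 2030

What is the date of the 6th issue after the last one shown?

Gaps: 2, 5, 2, 5, 2, 5 days — not constant, but cyclic with period 2.
The events fall on every Wednesday and Friday.
The following Friday is Dec 27 2030.
The following Wednesday is Jan 1 2031.
Next Friday: Jan 3 2031.
The following Wednesday is Jan 8 2031.
Next Friday: Jan 10 2031.
Next Wednesday: Jan 15 2031.

Jan 15 2031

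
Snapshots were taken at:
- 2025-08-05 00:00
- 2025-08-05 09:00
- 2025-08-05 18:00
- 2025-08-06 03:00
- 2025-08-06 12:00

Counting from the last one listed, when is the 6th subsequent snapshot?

2025-08-08 18:00

Gaps: 9, 9, 9, 9 hours — each event is 9 hours after the previous one.
2025-08-06 12:00 + 9 h = 2025-08-06 21:00.
2025-08-06 21:00 + 9 h = 2025-08-07 06:00.
2025-08-07 06:00 + 9 h = 2025-08-07 15:00.
2025-08-07 15:00 + 9 h = 2025-08-08 00:00.
2025-08-08 00:00 + 9 h = 2025-08-08 09:00.
2025-08-08 09:00 + 9 h = 2025-08-08 18:00.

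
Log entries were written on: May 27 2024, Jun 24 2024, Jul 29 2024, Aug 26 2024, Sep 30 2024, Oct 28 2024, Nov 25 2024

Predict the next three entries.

Dec 30 2024, Jan 27 2025, Feb 24 2025

All Mondays; the gaps (28, 35, 28, 35, 28, 28) vary with month length.
This is the last Monday of each month.
Last Monday of December 2024: Dec 30 2024.
Last Monday of January 2025: Jan 27 2025.
Last Monday of February 2025: Feb 24 2025.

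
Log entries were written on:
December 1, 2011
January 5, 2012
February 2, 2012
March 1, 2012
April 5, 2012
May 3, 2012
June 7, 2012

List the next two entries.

Gaps: 35, 28, 28, 35, 28, 35 days — a mix of 28 and 35. Every date is a Thursday.
Each is the 1st Thursday of its month.
1st Thursday of July 2012: July 5, 2012.
August 2012 — 1st Thursday is August 2, 2012.

July 5, 2012; August 2, 2012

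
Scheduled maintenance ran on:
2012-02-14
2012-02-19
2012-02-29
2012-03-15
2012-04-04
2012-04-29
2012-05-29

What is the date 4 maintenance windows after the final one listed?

2012-11-15

Gaps: 5, 10, 15, 20, 25, 30 days — each gap is 5 larger than the previous one.
Next gap: 35 days. 2012-05-29 + 35 days = 2012-07-03.
Next gap: 40 days. 2012-07-03 + 40 days = 2012-08-12.
Next gap: 45 days. 2012-08-12 + 45 days = 2012-09-26.
Next gap: 50 days. 2012-09-26 + 50 days = 2012-11-15.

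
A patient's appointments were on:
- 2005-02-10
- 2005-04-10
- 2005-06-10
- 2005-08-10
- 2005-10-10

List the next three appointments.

The day-of-month is always 10 (59, 61, 61, 61 days between events).
So this recurs on the 10th of every 2 months.
December 2005: 2005-12-10.
February 2006: 2006-02-10.
Next: April 2006 → 2006-04-10.

2005-12-10, 2006-02-10, 2006-04-10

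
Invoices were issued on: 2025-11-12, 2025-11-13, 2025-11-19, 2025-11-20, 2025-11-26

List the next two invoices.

2025-11-27, 2025-12-03

Every event lands on a Wednesday or Thursday (gaps cycle 1, 6, 1, 6).
So the schedule is: every Wednesday and Thursday.
The following Thursday is 2025-11-27.
The following Wednesday is 2025-12-03.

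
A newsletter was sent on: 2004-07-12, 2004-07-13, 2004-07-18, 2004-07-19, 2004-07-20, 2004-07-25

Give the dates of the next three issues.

2004-07-26, 2004-07-27, 2004-08-01

The gap pattern 1, 5, 1, 1, 5 repeats every 3 events.
These are the Mondays, Tuesdays and Sundays of each week.
Next Monday: 2004-07-26.
Next Tuesday: 2004-07-27.
Next Sunday: 2004-08-01.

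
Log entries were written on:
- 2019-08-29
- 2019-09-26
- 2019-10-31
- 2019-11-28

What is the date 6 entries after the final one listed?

Every date is a Thursday; gaps 28, 35, 28 days.
Each is the last Thursday of its month (at least one falls on the 29th or later, ruling out '4th Thursday').
December 2019 ends with Thursday 2019-12-26.
Last Thursday of January 2020: 2020-01-30.
February 2020 ends with Thursday 2020-02-27.
Last Thursday of March 2020: 2020-03-26.
April 2020 ends with Thursday 2020-04-30.
May 2020 ends with Thursday 2020-05-28.

2020-05-28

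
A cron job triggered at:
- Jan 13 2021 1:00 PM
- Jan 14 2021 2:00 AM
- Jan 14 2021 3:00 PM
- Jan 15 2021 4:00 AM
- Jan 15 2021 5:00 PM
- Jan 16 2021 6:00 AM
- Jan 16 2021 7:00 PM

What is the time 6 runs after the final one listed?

The interval is a steady 13 hours (13, 13, 13, 13, 13, 13).
Jan 16 2021 7:00 PM + 13 h = Jan 17 2021 8:00 AM.
Jan 17 2021 8:00 AM + 13 h = Jan 17 2021 9:00 PM.
Jan 17 2021 9:00 PM + 13 h = Jan 18 2021 10:00 AM.
Jan 18 2021 10:00 AM + 13 h = Jan 18 2021 11:00 PM.
Jan 18 2021 11:00 PM + 13 h = Jan 19 2021 12:00 PM.
Jan 19 2021 12:00 PM + 13 h = Jan 20 2021 1:00 AM.

Jan 20 2021 1:00 AM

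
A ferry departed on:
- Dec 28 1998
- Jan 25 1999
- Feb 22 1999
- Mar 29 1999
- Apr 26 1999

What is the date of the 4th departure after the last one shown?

Every date is a Monday; gaps 28, 28, 35, 28 days.
Each is the last Monday of its month (at least one falls on the 29th or later, ruling out '4th Monday').
May 1999 ends with Monday May 31 1999.
Last Monday of June 1999: Jun 28 1999.
July 1999 ends with Monday Jul 26 1999.
Last Monday of August 1999: Aug 30 1999.

Aug 30 1999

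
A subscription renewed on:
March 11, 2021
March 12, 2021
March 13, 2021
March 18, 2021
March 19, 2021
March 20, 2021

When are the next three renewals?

Every event lands on a Thursday or Friday or Saturday (gaps cycle 1, 1, 5, 1, 1).
So the schedule is: every Thursday, Friday and Saturday.
Next Thursday: March 25, 2021.
Next Friday: March 26, 2021.
The following Saturday is March 27, 2021.

March 25, 2021; March 26, 2021; March 27, 2021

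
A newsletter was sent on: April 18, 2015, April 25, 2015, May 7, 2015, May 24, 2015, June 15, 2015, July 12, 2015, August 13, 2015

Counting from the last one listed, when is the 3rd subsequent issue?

December 17, 2015

Gaps: 7, 12, 17, 22, 27, 32 days — each gap is 5 larger than the previous one.
Next gap: 37 days. August 13, 2015 + 37 days = September 19, 2015.
Next gap: 42 days. September 19, 2015 + 42 days = October 31, 2015.
Next gap: 47 days. October 31, 2015 + 47 days = December 17, 2015.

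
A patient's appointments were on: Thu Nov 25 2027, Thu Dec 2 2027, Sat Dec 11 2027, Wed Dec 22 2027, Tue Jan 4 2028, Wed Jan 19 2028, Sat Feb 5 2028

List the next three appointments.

Thu Feb 24 2028, Thu Mar 16 2028, Sat Apr 8 2028

Intervals are 7, 9, 11, 13, 15, 17 days — an arithmetic progression with common difference 2.
Next gap: 19 days. Sat Feb 5 2028 + 19 days = Thu Feb 24 2028.
Next gap: 21 days. Thu Feb 24 2028 + 21 days = Thu Mar 16 2028.
Next gap: 23 days. Thu Mar 16 2028 + 23 days = Sat Apr 8 2028.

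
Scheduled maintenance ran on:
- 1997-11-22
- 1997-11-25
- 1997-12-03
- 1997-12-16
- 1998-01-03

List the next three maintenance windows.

The spacing grows by 5 each time: 3, 8, 13, 18 days.
Next gap: 23 days. 1998-01-03 + 23 days = 1998-01-26.
Next gap: 28 days. 1998-01-26 + 28 days = 1998-02-23.
Next gap: 33 days. 1998-02-23 + 33 days = 1998-03-28.

1998-01-26, 1998-02-23, 1998-03-28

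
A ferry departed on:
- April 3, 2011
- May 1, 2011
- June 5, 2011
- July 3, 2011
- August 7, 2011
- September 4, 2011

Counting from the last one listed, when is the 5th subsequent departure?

February 5, 2012

Gaps: 28, 35, 28, 35, 28 days — a mix of 28 and 35. Every date is a Sunday.
Each is the 1st Sunday of its month.
October 2011 — 1st Sunday is October 2, 2011.
November 2011 — 1st Sunday is November 6, 2011.
December 2011 — 1st Sunday is December 4, 2011.
January 2012 — 1st Sunday is January 1, 2012.
1st Sunday of February 2012: February 5, 2012.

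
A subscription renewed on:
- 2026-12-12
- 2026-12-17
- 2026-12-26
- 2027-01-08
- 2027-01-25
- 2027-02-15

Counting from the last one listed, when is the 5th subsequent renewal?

The spacing grows by 4 each time: 5, 9, 13, 17, 21 days.
Next gap: 25 days. 2027-02-15 + 25 days = 2027-03-12.
Next gap: 29 days. 2027-03-12 + 29 days = 2027-04-10.
Next gap: 33 days. 2027-04-10 + 33 days = 2027-05-13.
Next gap: 37 days. 2027-05-13 + 37 days = 2027-06-19.
Next gap: 41 days. 2027-06-19 + 41 days = 2027-07-30.

2027-07-30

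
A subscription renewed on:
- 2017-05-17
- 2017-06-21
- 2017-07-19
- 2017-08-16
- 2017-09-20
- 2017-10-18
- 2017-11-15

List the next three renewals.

2017-12-20, 2018-01-17, 2018-02-21

All dates are Wednesdays, 35, 28, 28, 35, 28, 28 days apart.
Specifically, the 3rd Wednesday of each month.
3rd Wednesday of December 2017: 2017-12-20.
3rd Wednesday of January 2018: 2018-01-17.
February 2018 — 3rd Wednesday is 2018-02-21.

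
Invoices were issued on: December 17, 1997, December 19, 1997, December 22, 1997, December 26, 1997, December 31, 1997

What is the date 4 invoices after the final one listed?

January 30, 1998

Intervals are 2, 3, 4, 5 days — an arithmetic progression with common difference 1.
Next gap: 6 days. December 31, 1997 + 6 days = January 6, 1998.
Next gap: 7 days. January 6, 1998 + 7 days = January 13, 1998.
Next gap: 8 days. January 13, 1998 + 8 days = January 21, 1998.
Next gap: 9 days. January 21, 1998 + 9 days = January 30, 1998.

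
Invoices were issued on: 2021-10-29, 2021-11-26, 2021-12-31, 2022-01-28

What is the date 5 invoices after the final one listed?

All Fridays; the gaps (28, 35, 28) vary with month length.
This is the last Friday of each month.
February 2022 ends with Friday 2022-02-25.
March 2022 ends with Friday 2022-03-25.
April 2022 ends with Friday 2022-04-29.
May 2022 ends with Friday 2022-05-27.
June 2022 ends with Friday 2022-06-24.

2022-06-24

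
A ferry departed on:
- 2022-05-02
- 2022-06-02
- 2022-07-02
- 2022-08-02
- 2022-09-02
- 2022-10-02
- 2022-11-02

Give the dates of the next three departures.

2022-12-02, 2023-01-02, 2023-02-02

Gaps: 31, 30, 31, 31, 30, 31 days — not constant. Every event is on the 2nd of the month.
Pattern: the 2nd of each month.
Next: December 2022 → 2022-12-02.
January 2023: 2023-01-02.
February 2023: 2023-02-02.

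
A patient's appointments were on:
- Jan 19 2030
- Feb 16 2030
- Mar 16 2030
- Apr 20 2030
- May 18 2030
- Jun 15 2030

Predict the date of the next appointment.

These are Saturdays at 28- or 35-day spacing (28, 28, 35, 28, 28).
The pattern: 3rd Saturday of the month.
July 2030 — 3rd Saturday is Jul 20 2030.

Jul 20 2030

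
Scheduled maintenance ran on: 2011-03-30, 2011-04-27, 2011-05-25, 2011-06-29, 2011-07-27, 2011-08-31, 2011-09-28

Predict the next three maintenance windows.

2011-10-26, 2011-11-30, 2011-12-28

These are Wednesdays with 28, 28, 35, 28, 35, 28-day gaps.
Each is the final Wednesday of its month — 2011-03-30 is past the 28th, so '4th Wednesday' doesn't fit.
Last Wednesday of October 2011: 2011-10-26.
Last Wednesday of November 2011: 2011-11-30.
December 2011 ends with Wednesday 2011-12-28.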